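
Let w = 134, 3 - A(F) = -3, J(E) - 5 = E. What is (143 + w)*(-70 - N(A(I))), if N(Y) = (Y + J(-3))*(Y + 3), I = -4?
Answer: -39334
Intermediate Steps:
J(E) = 5 + E
A(F) = 6 (A(F) = 3 - 1*(-3) = 3 + 3 = 6)
N(Y) = (2 + Y)*(3 + Y) (N(Y) = (Y + (5 - 3))*(Y + 3) = (Y + 2)*(3 + Y) = (2 + Y)*(3 + Y))
(143 + w)*(-70 - N(A(I))) = (143 + 134)*(-70 - (6 + 6**2 + 5*6)) = 277*(-70 - (6 + 36 + 30)) = 277*(-70 - 1*72) = 277*(-70 - 72) = 277*(-142) = -39334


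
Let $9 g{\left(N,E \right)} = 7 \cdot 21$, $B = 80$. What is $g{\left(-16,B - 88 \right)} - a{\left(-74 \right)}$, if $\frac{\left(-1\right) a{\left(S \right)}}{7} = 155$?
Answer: $\frac{3304}{3} \approx 1101.3$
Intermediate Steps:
$a{\left(S \right)} = -1085$ ($a{\left(S \right)} = \left(-7\right) 155 = -1085$)
$g{\left(N,E \right)} = \frac{49}{3}$ ($g{\left(N,E \right)} = \frac{7 \cdot 21}{9} = \frac{1}{9} \cdot 147 = \frac{49}{3}$)
$g{\left(-16,B - 88 \right)} - a{\left(-74 \right)} = \frac{49}{3} - -1085 = \frac{49}{3} + 1085 = \frac{3304}{3}$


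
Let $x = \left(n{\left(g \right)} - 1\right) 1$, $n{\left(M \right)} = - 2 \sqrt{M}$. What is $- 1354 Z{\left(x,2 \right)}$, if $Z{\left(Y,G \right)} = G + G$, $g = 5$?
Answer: $-5416$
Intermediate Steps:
$x = -1 - 2 \sqrt{5}$ ($x = \left(- 2 \sqrt{5} - 1\right) 1 = \left(-1 - 2 \sqrt{5}\right) 1 = -1 - 2 \sqrt{5} \approx -5.4721$)
$Z{\left(Y,G \right)} = 2 G$
$- 1354 Z{\left(x,2 \right)} = - 1354 \cdot 2 \cdot 2 = \left(-1354\right) 4 = -5416$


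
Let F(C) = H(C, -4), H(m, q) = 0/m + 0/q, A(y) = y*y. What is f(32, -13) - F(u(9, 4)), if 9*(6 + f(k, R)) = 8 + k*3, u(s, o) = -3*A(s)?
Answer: 50/9 ≈ 5.5556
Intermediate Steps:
A(y) = y²
H(m, q) = 0 (H(m, q) = 0 + 0 = 0)
u(s, o) = -3*s²
F(C) = 0
f(k, R) = -46/9 + k/3 (f(k, R) = -6 + (8 + k*3)/9 = -6 + (8 + 3*k)/9 = -6 + (8/9 + k/3) = -46/9 + k/3)
f(32, -13) - F(u(9, 4)) = (-46/9 + (⅓)*32) - 1*0 = (-46/9 + 32/3) + 0 = 50/9 + 0 = 50/9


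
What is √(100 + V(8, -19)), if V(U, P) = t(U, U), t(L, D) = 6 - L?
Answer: 7*√2 ≈ 9.8995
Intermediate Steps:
V(U, P) = 6 - U
√(100 + V(8, -19)) = √(100 + (6 - 1*8)) = √(100 + (6 - 8)) = √(100 - 2) = √98 = 7*√2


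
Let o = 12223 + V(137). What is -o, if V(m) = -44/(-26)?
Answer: -158921/13 ≈ -12225.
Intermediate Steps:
V(m) = 22/13 (V(m) = -44*(-1/26) = 22/13)
o = 158921/13 (o = 12223 + 22/13 = 158921/13 ≈ 12225.)
-o = -1*158921/13 = -158921/13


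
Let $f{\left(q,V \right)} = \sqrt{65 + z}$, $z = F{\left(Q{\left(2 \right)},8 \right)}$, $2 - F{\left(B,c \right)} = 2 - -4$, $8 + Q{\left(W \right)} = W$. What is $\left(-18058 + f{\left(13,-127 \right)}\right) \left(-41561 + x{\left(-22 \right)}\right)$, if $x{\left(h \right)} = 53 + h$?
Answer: $749948740 - 41530 \sqrt{61} \approx 7.4962 \cdot 10^{8}$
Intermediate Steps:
$Q{\left(W \right)} = -8 + W$
$F{\left(B,c \right)} = -4$ ($F{\left(B,c \right)} = 2 - \left(2 - -4\right) = 2 - \left(2 + 4\right) = 2 - 6 = -4$)
$z = -4$
$f{\left(q,V \right)} = \sqrt{61}$ ($f{\left(q,V \right)} = \sqrt{65 - 4} = \sqrt{61}$)
$\left(-18058 + f{\left(13,-127 \right)}\right) \left(-41561 + x{\left(-22 \right)}\right) = \left(-18058 + \sqrt{61}\right) \left(-41561 + \left(53 - 22\right)\right) = \left(-18058 + \sqrt{61}\right) \left(-41561 + 31\right) = \left(-18058 + \sqrt{61}\right) \left(-41530\right) = 749948740 - 41530 \sqrt{61}$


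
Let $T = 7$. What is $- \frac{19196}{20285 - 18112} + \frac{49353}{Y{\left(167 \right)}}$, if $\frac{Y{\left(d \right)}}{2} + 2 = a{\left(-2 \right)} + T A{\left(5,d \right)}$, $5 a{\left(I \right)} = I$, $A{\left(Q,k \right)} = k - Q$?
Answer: $\frac{2593483}{199916} \approx 12.973$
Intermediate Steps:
$a{\left(I \right)} = \frac{I}{5}$
$Y{\left(d \right)} = - \frac{374}{5} + 14 d$ ($Y{\left(d \right)} = -4 + 2 \left(\frac{1}{5} \left(-2\right) + 7 \left(d - 5\right)\right) = -4 + 2 \left(- \frac{2}{5} + 7 \left(d - 5\right)\right) = -4 + 2 \left(- \frac{2}{5} + 7 \left(-5 + d\right)\right) = -4 + 2 \left(- \frac{2}{5} + \left(-35 + 7 d\right)\right) = -4 + 2 \left(- \frac{177}{5} + 7 d\right) = -4 + \left(- \frac{354}{5} + 14 d\right) = - \frac{374}{5} + 14 d$)
$- \frac{19196}{20285 - 18112} + \frac{49353}{Y{\left(167 \right)}} = - \frac{19196}{20285 - 18112} + \frac{49353}{- \frac{374}{5} + 14 \cdot 167} = - \frac{19196}{2173} + \frac{49353}{- \frac{374}{5} + 2338} = \left(-19196\right) \frac{1}{2173} + \frac{49353}{\frac{11316}{5}} = - \frac{19196}{2173} + 49353 \cdot \frac{5}{11316} = - \frac{19196}{2173} + \frac{82255}{3772} = \frac{2593483}{199916}$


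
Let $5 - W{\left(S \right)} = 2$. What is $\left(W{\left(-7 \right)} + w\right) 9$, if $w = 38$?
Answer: $369$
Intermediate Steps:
$W{\left(S \right)} = 3$ ($W{\left(S \right)} = 5 - 2 = 3$)
$\left(W{\left(-7 \right)} + w\right) 9 = \left(3 + 38\right) 9 = 41 \cdot 9 = 369$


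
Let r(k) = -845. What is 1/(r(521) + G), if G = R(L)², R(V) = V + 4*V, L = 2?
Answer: -1/745 ≈ -0.0013423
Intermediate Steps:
R(V) = 5*V
G = 100 (G = (5*2)² = 10² = 100)
1/(r(521) + G) = 1/(-845 + 100) = 1/(-745) = -1/745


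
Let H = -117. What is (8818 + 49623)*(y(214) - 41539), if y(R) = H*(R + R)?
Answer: -5354072215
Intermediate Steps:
y(R) = -234*R (y(R) = -117*(R + R) = -234*R)
(8818 + 49623)*(y(214) - 41539) = (8818 + 49623)*(-234*214 - 41539) = 58441*(-50076 - 41539) = 58441*(-91615) = -5354072215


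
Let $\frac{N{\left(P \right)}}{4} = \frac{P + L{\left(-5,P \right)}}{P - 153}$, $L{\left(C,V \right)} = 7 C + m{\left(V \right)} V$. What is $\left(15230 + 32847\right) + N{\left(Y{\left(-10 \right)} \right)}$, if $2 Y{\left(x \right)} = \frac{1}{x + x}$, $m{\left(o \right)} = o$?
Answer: $\frac{2942849209}{61210} \approx 48078.0$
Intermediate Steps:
$Y{\left(x \right)} = \frac{1}{4 x}$ ($Y{\left(x \right)} = \frac{1}{2 \left(x + x\right)} = \frac{1}{2 \cdot 2 x} = \frac{\frac{1}{2} \frac{1}{x}}{2} = \frac{1}{4 x}$)
$L{\left(C,V \right)} = V^{2} + 7 C$ ($L{\left(C,V \right)} = 7 C + V V = 7 C + V^{2} = V^{2} + 7 C$)
$N{\left(P \right)} = \frac{4 \left(-35 + P + P^{2}\right)}{-153 + P}$ ($N{\left(P \right)} = 4 \frac{P + \left(P^{2} + 7 \left(-5\right)\right)}{P - 153} = 4 \frac{P + \left(P^{2} - 35\right)}{-153 + P} = 4 \frac{P + \left(-35 + P^{2}\right)}{-153 + P} = 4 \frac{-35 + P + P^{2}}{-153 + P} = \frac{4 \left(-35 + P + P^{2}\right)}{-153 + P}$)
$\left(15230 + 32847\right) + N{\left(Y{\left(-10 \right)} \right)} = \left(15230 + 32847\right) + \frac{4 \left(-35 + \frac{1}{4 \left(-10\right)} + \left(\frac{1}{4 \left(-10\right)}\right)^{2}\right)}{-153 + \frac{1}{4 \left(-10\right)}} = 48077 + \frac{4 \left(-35 + \frac{1}{4} \left(- \frac{1}{10}\right) + \left(\frac{1}{4} \left(- \frac{1}{10}\right)\right)^{2}\right)}{-153 + \frac{1}{4} \left(- \frac{1}{10}\right)} = 48077 + \frac{4 \left(-35 - \frac{1}{40} + \left(- \frac{1}{40}\right)^{2}\right)}{-153 - \frac{1}{40}} = 48077 + \frac{4 \left(-35 - \frac{1}{40} + \frac{1}{1600}\right)}{- \frac{6121}{40}} = 48077 + 4 \left(- \frac{40}{6121}\right) \left(- \frac{56039}{1600}\right) = 48077 + \frac{56039}{61210} = \frac{2942849209}{61210}$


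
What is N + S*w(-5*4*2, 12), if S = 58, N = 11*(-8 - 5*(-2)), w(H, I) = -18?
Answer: -1022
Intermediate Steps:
N = 22 (N = 11*(-8 + 10) = 11*2 = 22)
N + S*w(-5*4*2, 12) = 22 + 58*(-18) = 22 - 1044 = -1022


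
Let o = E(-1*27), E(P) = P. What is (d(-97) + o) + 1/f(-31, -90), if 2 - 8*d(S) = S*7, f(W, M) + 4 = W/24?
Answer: 58863/1016 ≈ 57.936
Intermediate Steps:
f(W, M) = -4 + W/24
d(S) = ¼ - 7*S/8 (d(S) = ¼ - S*7/8 = ¼ - 7*S/8)
o = -27 (o = -1*27 = -27)
(d(-97) + o) + 1/f(-31, -90) = ((¼ - 7/8*(-97)) - 27) + 1/(-4 + (1/24)*(-31)) = ((¼ + 679/8) - 27) + 1/(-4 - 31/24) = (681/8 - 27) + 1/(-127/24) = 465/8 - 24/127 = 58863/1016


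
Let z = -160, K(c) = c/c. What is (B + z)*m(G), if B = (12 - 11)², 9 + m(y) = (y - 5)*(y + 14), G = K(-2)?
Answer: 10971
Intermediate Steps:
K(c) = 1
G = 1
m(y) = -9 + (-5 + y)*(14 + y) (m(y) = -9 + (y - 5)*(y + 14) = -9 + (-5 + y)*(14 + y))
B = 1 (B = 1² = 1)
(B + z)*m(G) = (1 - 160)*(-79 + 1² + 9*1) = -159*(-79 + 1 + 9) = -159*(-69) = 10971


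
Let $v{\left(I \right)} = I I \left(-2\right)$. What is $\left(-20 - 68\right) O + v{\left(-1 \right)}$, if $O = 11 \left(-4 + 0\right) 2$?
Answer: $7742$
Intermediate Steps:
$v{\left(I \right)} = - 2 I^{2}$ ($v{\left(I \right)} = I^{2} \left(-2\right) = - 2 I^{2}$)
$O = -88$ ($O = 11 \left(\left(-4\right) 2\right) = 11 \left(-8\right) = -88$)
$\left(-20 - 68\right) O + v{\left(-1 \right)} = \left(-20 - 68\right) \left(-88\right) - 2 \left(-1\right)^{2} = \left(-88\right) \left(-88\right) - 2 = 7744 - 2 = 7742$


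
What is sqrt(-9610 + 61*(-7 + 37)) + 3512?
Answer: 3512 + 2*I*sqrt(1945) ≈ 3512.0 + 88.204*I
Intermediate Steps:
sqrt(-9610 + 61*(-7 + 37)) + 3512 = sqrt(-9610 + 61*30) + 3512 = sqrt(-9610 + 1830) + 3512 = sqrt(-7780) + 3512 = 2*I*sqrt(1945) + 3512 = 3512 + 2*I*sqrt(1945)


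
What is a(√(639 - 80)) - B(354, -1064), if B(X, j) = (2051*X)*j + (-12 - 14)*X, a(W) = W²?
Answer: 772531219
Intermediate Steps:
B(X, j) = -26*X + 2051*X*j (B(X, j) = 2051*X*j - 26*X = -26*X + 2051*X*j)
a(√(639 - 80)) - B(354, -1064) = (√(639 - 80))² - 354*(-26 + 2051*(-1064)) = (√559)² - 354*(-26 - 2182264) = 559 - 354*(-2182290) = 559 - 1*(-772530660) = 559 + 772530660 = 772531219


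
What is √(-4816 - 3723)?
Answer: I*√8539 ≈ 92.407*I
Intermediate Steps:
√(-4816 - 3723) = √(-8539) = I*√8539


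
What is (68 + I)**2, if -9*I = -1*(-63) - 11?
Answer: 313600/81 ≈ 3871.6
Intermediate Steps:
I = -52/9 (I = -(-1*(-63) - 11)/9 = -(63 - 11)/9 = -1/9*52 = -52/9 ≈ -5.7778)
(68 + I)**2 = (68 - 52/9)**2 = (560/9)**2 = 313600/81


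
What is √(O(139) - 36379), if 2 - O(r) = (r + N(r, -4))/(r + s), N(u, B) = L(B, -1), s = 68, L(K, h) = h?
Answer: I*√327399/3 ≈ 190.73*I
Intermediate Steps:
N(u, B) = -1
O(r) = 2 - (-1 + r)/(68 + r) (O(r) = 2 - (r - 1)/(r + 68) = 2 - (-1 + r)/(68 + r))
√(O(139) - 36379) = √((137 + 139)/(68 + 139) - 36379) = √(276/207 - 36379) = √((1/207)*276 - 36379) = √(4/3 - 36379) = √(-109133/3) = I*√327399/3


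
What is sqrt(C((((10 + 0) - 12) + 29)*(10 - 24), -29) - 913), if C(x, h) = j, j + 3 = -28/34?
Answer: I*sqrt(264962)/17 ≈ 30.279*I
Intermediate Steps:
j = -65/17 (j = -3 - 28/34 = -3 - 28*1/34 = -3 - 14/17 = -65/17 ≈ -3.8235)
C(x, h) = -65/17
sqrt(C((((10 + 0) - 12) + 29)*(10 - 24), -29) - 913) = sqrt(-65/17 - 913) = sqrt(-15586/17) = I*sqrt(264962)/17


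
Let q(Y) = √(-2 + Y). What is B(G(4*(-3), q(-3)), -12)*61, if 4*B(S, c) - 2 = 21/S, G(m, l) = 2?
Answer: 1525/8 ≈ 190.63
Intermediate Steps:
B(S, c) = ½ + 21/(4*S) (B(S, c) = ½ + (21/S)/4 = ½ + 21/(4*S))
B(G(4*(-3), q(-3)), -12)*61 = ((¼)*(21 + 2*2)/2)*61 = ((¼)*(½)*(21 + 4))*61 = ((¼)*(½)*25)*61 = (25/8)*61 = 1525/8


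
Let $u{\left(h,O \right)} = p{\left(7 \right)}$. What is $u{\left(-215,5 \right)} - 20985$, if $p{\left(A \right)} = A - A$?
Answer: $-20985$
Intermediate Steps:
$p{\left(A \right)} = 0$
$u{\left(h,O \right)} = 0$
$u{\left(-215,5 \right)} - 20985 = 0 - 20985 = -20985$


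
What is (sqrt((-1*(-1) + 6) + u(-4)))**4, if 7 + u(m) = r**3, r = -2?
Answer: 64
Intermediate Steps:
u(m) = -15 (u(m) = -7 + (-2)**3 = -7 - 8 = -15)
(sqrt((-1*(-1) + 6) + u(-4)))**4 = (sqrt((-1*(-1) + 6) - 15))**4 = (sqrt((1 + 6) - 15))**4 = (sqrt(7 - 15))**4 = (sqrt(-8))**4 = (2*I*sqrt(2))**4 = 64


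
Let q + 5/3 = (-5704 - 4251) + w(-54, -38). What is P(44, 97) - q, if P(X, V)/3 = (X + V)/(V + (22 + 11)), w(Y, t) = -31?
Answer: 3896459/390 ≈ 9990.9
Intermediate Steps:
q = -29963/3 (q = -5/3 + ((-5704 - 4251) - 31) = -5/3 + (-9955 - 31) = -5/3 - 9986 = -29963/3 ≈ -9987.7)
P(X, V) = 3*(V + X)/(33 + V) (P(X, V) = 3*((X + V)/(V + (22 + 11))) = 3*((V + X)/(V + 33)) = 3*((V + X)/(33 + V)) = 3*(V + X)/(33 + V))
P(44, 97) - q = 3*(97 + 44)/(33 + 97) - 1*(-29963/3) = 3*141/130 + 29963/3 = 3*(1/130)*141 + 29963/3 = 423/130 + 29963/3 = 3896459/390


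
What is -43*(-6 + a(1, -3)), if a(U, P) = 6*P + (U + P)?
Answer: 1118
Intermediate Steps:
a(U, P) = U + 7*P (a(U, P) = 6*P + (P + U) = U + 7*P)
-43*(-6 + a(1, -3)) = -43*(-6 + (1 + 7*(-3))) = -43*(-6 + (1 - 21)) = -43*(-6 - 20) = -43*(-26) = 1118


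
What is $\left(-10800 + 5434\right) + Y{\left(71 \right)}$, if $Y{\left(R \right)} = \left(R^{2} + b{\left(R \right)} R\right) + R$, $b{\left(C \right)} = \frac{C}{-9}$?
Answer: $- \frac{7327}{9} \approx -814.11$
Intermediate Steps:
$b{\left(C \right)} = - \frac{C}{9}$ ($b{\left(C \right)} = C \left(- \frac{1}{9}\right) = - \frac{C}{9}$)
$Y{\left(R \right)} = R + \frac{8 R^{2}}{9}$ ($Y{\left(R \right)} = \left(R^{2} + - \frac{R}{9} R\right) + R = \left(R^{2} - \frac{R^{2}}{9}\right) + R = \frac{8 R^{2}}{9} + R = R + \frac{8 R^{2}}{9}$)
$\left(-10800 + 5434\right) + Y{\left(71 \right)} = \left(-10800 + 5434\right) + \frac{1}{9} \cdot 71 \left(9 + 8 \cdot 71\right) = -5366 + \frac{1}{9} \cdot 71 \left(9 + 568\right) = -5366 + \frac{1}{9} \cdot 71 \cdot 577 = -5366 + \frac{40967}{9} = - \frac{7327}{9}$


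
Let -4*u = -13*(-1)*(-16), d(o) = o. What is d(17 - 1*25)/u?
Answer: -2/13 ≈ -0.15385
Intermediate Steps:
u = 52 (u = -(-13*(-1))*(-16)/4 = -13*(-16)/4 = -¼*(-208) = 52)
d(17 - 1*25)/u = (17 - 1*25)/52 = (17 - 25)*(1/52) = -8*1/52 = -2/13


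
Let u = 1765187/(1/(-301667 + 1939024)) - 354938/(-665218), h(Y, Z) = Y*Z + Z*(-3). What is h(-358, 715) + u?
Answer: 961320179626865665/332609 ≈ 2.8902e+12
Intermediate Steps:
h(Y, Z) = -3*Z + Y*Z (h(Y, Z) = Y*Z - 3*Z = -3*Z + Y*Z)
u = 961320265478237700/332609 (u = 1765187/(1/1637357) - 354938*(-1/665218) = 1765187/(1/1637357) + 177469/332609 = 1765187*1637357 + 177469/332609 = 2890241290759 + 177469/332609 = 961320265478237700/332609 ≈ 2.8902e+12)
h(-358, 715) + u = 715*(-3 - 358) + 961320265478237700/332609 = 715*(-361) + 961320265478237700/332609 = -258115 + 961320265478237700/332609 = 961320179626865665/332609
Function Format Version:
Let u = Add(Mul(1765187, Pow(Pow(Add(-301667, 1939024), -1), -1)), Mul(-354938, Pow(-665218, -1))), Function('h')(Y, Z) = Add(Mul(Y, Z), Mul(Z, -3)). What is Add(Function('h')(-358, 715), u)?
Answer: Rational(961320179626865665, 332609) ≈ 2.8902e+12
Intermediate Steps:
Function('h')(Y, Z) = Add(Mul(-3, Z), Mul(Y, Z)) (Function('h')(Y, Z) = Add(Mul(Y, Z), Mul(-3, Z)) = Add(Mul(-3, Z), Mul(Y, Z)))
u = Rational(961320265478237700, 332609) (u = Add(Mul(1765187, Pow(Pow(1637357, -1), -1)), Mul(-354938, Rational(-1, 665218))) = Add(Mul(1765187, Pow(Rational(1, 1637357), -1)), Rational(177469, 332609)) = Add(Mul(1765187, 1637357), Rational(177469, 332609)) = Add(2890241290759, Rational(177469, 332609)) = Rational(961320265478237700, 332609) ≈ 2.8902e+12)
Add(Function('h')(-358, 715), u) = Add(Mul(715, Add(-3, -358)), Rational(961320265478237700, 332609)) = Add(Mul(715, -361), Rational(961320265478237700, 332609)) = Add(-258115, Rational(961320265478237700, 332609)) = Rational(961320179626865665, 332609)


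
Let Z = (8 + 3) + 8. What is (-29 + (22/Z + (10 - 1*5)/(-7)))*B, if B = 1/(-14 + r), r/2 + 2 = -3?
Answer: 633/532 ≈ 1.1898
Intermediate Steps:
r = -10 (r = -4 + 2*(-3) = -4 - 6 = -10)
B = -1/24 (B = 1/(-14 - 10) = 1/(-24) = -1/24 ≈ -0.041667)
Z = 19 (Z = 11 + 8 = 19)
(-29 + (22/Z + (10 - 1*5)/(-7)))*B = (-29 + (22/19 + (10 - 1*5)/(-7)))*(-1/24) = (-29 + (22*(1/19) + (10 - 5)*(-1/7)))*(-1/24) = (-29 + (22/19 + 5*(-1/7)))*(-1/24) = (-29 + (22/19 - 5/7))*(-1/24) = (-29 + 59/133)*(-1/24) = -3798/133*(-1/24) = 633/532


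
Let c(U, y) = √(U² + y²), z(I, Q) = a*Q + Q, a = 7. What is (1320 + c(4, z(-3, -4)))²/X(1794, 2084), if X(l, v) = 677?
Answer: 1743440/677 + 10560*√65/677 ≈ 2701.0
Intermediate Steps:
z(I, Q) = 8*Q (z(I, Q) = 7*Q + Q = 8*Q)
(1320 + c(4, z(-3, -4)))²/X(1794, 2084) = (1320 + √(4² + (8*(-4))²))²/677 = (1320 + √(16 + (-32)²))²*(1/677) = (1320 + √(16 + 1024))²*(1/677) = (1320 + √1040)²*(1/677) = (1320 + 4*√65)²*(1/677) = (1320 + 4*√65)²/677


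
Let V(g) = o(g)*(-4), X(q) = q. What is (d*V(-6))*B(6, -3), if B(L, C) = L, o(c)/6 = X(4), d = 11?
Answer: -6336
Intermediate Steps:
o(c) = 24 (o(c) = 6*4 = 24)
V(g) = -96 (V(g) = 24*(-4) = -96)
(d*V(-6))*B(6, -3) = (11*(-96))*6 = -1056*6 = -6336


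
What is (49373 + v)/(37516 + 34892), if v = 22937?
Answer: 5165/5172 ≈ 0.99865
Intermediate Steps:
(49373 + v)/(37516 + 34892) = (49373 + 22937)/(37516 + 34892) = 72310/72408 = 72310*(1/72408) = 5165/5172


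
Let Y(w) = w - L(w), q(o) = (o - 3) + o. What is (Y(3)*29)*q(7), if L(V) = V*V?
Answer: -1914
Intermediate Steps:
L(V) = V**2
q(o) = -3 + 2*o (q(o) = (-3 + o) + o = -3 + 2*o)
Y(w) = w - w**2
(Y(3)*29)*q(7) = ((3*(1 - 1*3))*29)*(-3 + 2*7) = ((3*(1 - 3))*29)*(-3 + 14) = ((3*(-2))*29)*11 = -6*29*11 = -174*11 = -1914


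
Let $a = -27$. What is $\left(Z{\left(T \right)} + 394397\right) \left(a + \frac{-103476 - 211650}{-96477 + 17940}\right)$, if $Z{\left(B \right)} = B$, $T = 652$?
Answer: $- \frac{237736932759}{26179} \approx -9.0812 \cdot 10^{6}$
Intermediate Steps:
$\left(Z{\left(T \right)} + 394397\right) \left(a + \frac{-103476 - 211650}{-96477 + 17940}\right) = \left(652 + 394397\right) \left(-27 + \frac{-103476 - 211650}{-96477 + 17940}\right) = 395049 \left(-27 - \frac{315126}{-78537}\right) = 395049 \left(-27 - - \frac{105042}{26179}\right) = 395049 \left(-27 + \frac{105042}{26179}\right) = 395049 \left(- \frac{601791}{26179}\right) = - \frac{237736932759}{26179}$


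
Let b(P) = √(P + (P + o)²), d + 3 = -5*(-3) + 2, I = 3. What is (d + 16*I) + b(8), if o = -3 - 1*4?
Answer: 65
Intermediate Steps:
o = -7 (o = -3 - 4 = -7)
d = 14 (d = -3 + (-5*(-3) + 2) = -3 + (15 + 2) = -3 + 17 = 14)
b(P) = √(P + (-7 + P)²) (b(P) = √(P + (P - 7)²) = √(P + (-7 + P)²))
(d + 16*I) + b(8) = (14 + 16*3) + √(8 + (-7 + 8)²) = (14 + 48) + √(8 + 1²) = 62 + √(8 + 1) = 62 + √9 = 62 + 3 = 65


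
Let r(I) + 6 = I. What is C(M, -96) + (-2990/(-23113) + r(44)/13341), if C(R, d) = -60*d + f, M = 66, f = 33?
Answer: 1786315405553/308350533 ≈ 5793.1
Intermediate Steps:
r(I) = -6 + I
C(R, d) = 33 - 60*d (C(R, d) = -60*d + 33 = 33 - 60*d)
C(M, -96) + (-2990/(-23113) + r(44)/13341) = (33 - 60*(-96)) + (-2990/(-23113) + (-6 + 44)/13341) = (33 + 5760) + (-2990*(-1/23113) + 38*(1/13341)) = 5793 + (2990/23113 + 38/13341) = 5793 + 40767884/308350533 = 1786315405553/308350533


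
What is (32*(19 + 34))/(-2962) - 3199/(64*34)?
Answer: -6582967/3222656 ≈ -2.0427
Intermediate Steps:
(32*(19 + 34))/(-2962) - 3199/(64*34) = (32*53)*(-1/2962) - 3199/2176 = 1696*(-1/2962) - 3199*1/2176 = -848/1481 - 3199/2176 = -6582967/3222656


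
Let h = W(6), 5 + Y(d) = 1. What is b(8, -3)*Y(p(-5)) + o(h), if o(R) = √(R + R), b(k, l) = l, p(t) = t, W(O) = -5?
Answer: 12 + I*√10 ≈ 12.0 + 3.1623*I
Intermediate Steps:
Y(d) = -4 (Y(d) = -5 + 1 = -4)
h = -5
o(R) = √2*√R (o(R) = √(2*R) = √2*√R)
b(8, -3)*Y(p(-5)) + o(h) = -3*(-4) + √2*√(-5) = 12 + √2*(I*√5) = 12 + I*√10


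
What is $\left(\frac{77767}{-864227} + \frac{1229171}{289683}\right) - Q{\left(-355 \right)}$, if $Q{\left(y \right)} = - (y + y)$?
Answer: $- \frac{176710072741154}{250351870041} \approx -705.85$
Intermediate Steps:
$Q{\left(y \right)} = - 2 y$
$\left(\frac{77767}{-864227} + \frac{1229171}{289683}\right) - Q{\left(-355 \right)} = \left(\frac{77767}{-864227} + \frac{1229171}{289683}\right) - \left(-2\right) \left(-355\right) = \left(77767 \left(- \frac{1}{864227}\right) + 1229171 \cdot \frac{1}{289683}\right) - 710 = \left(- \frac{77767}{864227} + \frac{1229171}{289683}\right) - 710 = \frac{1039754987956}{250351870041} - 710 = - \frac{176710072741154}{250351870041}$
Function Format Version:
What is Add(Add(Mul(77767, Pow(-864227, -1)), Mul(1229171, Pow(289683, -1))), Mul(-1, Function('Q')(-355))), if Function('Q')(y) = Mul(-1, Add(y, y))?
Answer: Rational(-176710072741154, 250351870041) ≈ -705.85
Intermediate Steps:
Function('Q')(y) = Mul(-2, y) (Function('Q')(y) = Mul(-1, Mul(2, y)) = Mul(-2, y))
Add(Add(Mul(77767, Pow(-864227, -1)), Mul(1229171, Pow(289683, -1))), Mul(-1, Function('Q')(-355))) = Add(Add(Mul(77767, Pow(-864227, -1)), Mul(1229171, Pow(289683, -1))), Mul(-1, Mul(-2, -355))) = Add(Add(Mul(77767, Rational(-1, 864227)), Mul(1229171, Rational(1, 289683))), Mul(-1, 710)) = Add(Add(Rational(-77767, 864227), Rational(1229171, 289683)), -710) = Add(Rational(1039754987956, 250351870041), -710) = Rational(-176710072741154, 250351870041)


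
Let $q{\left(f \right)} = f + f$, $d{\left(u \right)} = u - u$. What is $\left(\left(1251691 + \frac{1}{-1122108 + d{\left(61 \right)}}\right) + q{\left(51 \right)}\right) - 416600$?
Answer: $\frac{937176746843}{1122108} \approx 8.3519 \cdot 10^{5}$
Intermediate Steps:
$d{\left(u \right)} = 0$
$q{\left(f \right)} = 2 f$
$\left(\left(1251691 + \frac{1}{-1122108 + d{\left(61 \right)}}\right) + q{\left(51 \right)}\right) - 416600 = \left(\left(1251691 + \frac{1}{-1122108 + 0}\right) + 2 \cdot 51\right) - 416600 = \left(\left(1251691 + \frac{1}{-1122108}\right) + 102\right) - 416600 = \left(\left(1251691 - \frac{1}{1122108}\right) + 102\right) - 416600 = \left(\frac{1404532484627}{1122108} + 102\right) - 416600 = \frac{1404646939643}{1122108} - 416600 = \frac{937176746843}{1122108}$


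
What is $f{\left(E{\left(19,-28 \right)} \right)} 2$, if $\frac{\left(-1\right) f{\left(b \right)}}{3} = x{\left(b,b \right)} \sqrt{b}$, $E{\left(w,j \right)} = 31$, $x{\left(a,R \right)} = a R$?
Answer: $- 5766 \sqrt{31} \approx -32104.0$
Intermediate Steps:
$x{\left(a,R \right)} = R a$
$f{\left(b \right)} = - 3 b^{\frac{5}{2}}$ ($f{\left(b \right)} = - 3 b b \sqrt{b} = - 3 b^{2} \sqrt{b} = - 3 b^{\frac{5}{2}}$)
$f{\left(E{\left(19,-28 \right)} \right)} 2 = - 3 \cdot 31^{\frac{5}{2}} \cdot 2 = - 3 \cdot 961 \sqrt{31} \cdot 2 = - 2883 \sqrt{31} \cdot 2 = - 5766 \sqrt{31}$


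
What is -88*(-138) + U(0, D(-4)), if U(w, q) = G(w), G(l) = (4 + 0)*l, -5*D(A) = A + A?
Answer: 12144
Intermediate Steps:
D(A) = -2*A/5 (D(A) = -(A + A)/5 = -2*A/5)
G(l) = 4*l
U(w, q) = 4*w
-88*(-138) + U(0, D(-4)) = -88*(-138) + 4*0 = 12144 + 0 = 12144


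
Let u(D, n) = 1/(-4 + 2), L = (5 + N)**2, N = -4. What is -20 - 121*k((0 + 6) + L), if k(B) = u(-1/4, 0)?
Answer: 81/2 ≈ 40.500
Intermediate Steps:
L = 1 (L = (5 - 4)**2 = 1**2 = 1)
u(D, n) = -1/2 (u(D, n) = 1/(-2) = -1/2)
k(B) = -1/2
-20 - 121*k((0 + 6) + L) = -20 - 121*(-1/2) = -20 + 121/2 = 81/2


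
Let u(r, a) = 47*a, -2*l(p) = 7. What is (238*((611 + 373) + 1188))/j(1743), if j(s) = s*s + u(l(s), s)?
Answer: 12308/74285 ≈ 0.16569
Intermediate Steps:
l(p) = -7/2 (l(p) = -1/2*7 = -7/2)
j(s) = s**2 + 47*s (j(s) = s*s + 47*s = s**2 + 47*s)
(238*((611 + 373) + 1188))/j(1743) = (238*((611 + 373) + 1188))/((1743*(47 + 1743))) = (238*(984 + 1188))/((1743*1790)) = (238*2172)/3119970 = 516936*(1/3119970) = 12308/74285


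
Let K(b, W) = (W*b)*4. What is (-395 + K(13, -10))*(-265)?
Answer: 242475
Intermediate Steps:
K(b, W) = 4*W*b
(-395 + K(13, -10))*(-265) = (-395 + 4*(-10)*13)*(-265) = (-395 - 520)*(-265) = -915*(-265) = 242475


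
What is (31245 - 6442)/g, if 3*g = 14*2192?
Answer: 74409/30688 ≈ 2.4247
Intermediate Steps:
g = 30688/3 (g = (14*2192)/3 = (⅓)*30688 = 30688/3 ≈ 10229.)
(31245 - 6442)/g = (31245 - 6442)/(30688/3) = 24803*(3/30688) = 74409/30688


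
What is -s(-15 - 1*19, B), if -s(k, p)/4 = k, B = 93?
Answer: -136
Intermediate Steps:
s(k, p) = -4*k
-s(-15 - 1*19, B) = -(-4)*(-15 - 1*19) = -(-4)*(-15 - 19) = -(-4)*(-34) = -1*136 = -136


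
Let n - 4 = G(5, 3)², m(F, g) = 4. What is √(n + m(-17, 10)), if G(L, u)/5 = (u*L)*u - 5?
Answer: 2*√10002 ≈ 200.02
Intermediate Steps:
G(L, u) = -25 + 5*L*u² (G(L, u) = 5*((u*L)*u - 5) = 5*((L*u)*u - 5) = 5*(L*u² - 5) = 5*(-5 + L*u²) = -25 + 5*L*u²)
n = 40004 (n = 4 + (-25 + 5*5*3²)² = 4 + (-25 + 5*5*9)² = 4 + (-25 + 225)² = 4 + 200² = 4 + 40000 = 40004)
√(n + m(-17, 10)) = √(40004 + 4) = √40008 = 2*√10002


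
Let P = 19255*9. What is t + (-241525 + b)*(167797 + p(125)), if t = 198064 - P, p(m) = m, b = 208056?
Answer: -5620156649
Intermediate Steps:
P = 173295
t = 24769 (t = 198064 - 1*173295 = 198064 - 173295 = 24769)
t + (-241525 + b)*(167797 + p(125)) = 24769 + (-241525 + 208056)*(167797 + 125) = 24769 - 33469*167922 = 24769 - 5620181418 = -5620156649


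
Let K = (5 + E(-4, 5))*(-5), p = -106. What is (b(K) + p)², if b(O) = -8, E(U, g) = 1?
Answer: 12996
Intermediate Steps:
K = -30 (K = (5 + 1)*(-5) = 6*(-5) = -30)
(b(K) + p)² = (-8 - 106)² = (-114)² = 12996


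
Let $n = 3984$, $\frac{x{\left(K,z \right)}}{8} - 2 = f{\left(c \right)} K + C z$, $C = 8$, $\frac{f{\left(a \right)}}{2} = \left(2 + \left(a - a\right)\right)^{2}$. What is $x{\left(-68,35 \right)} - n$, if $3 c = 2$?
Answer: $-6080$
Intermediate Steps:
$c = \frac{2}{3}$ ($c = \frac{1}{3} \cdot 2 = \frac{2}{3} \approx 0.66667$)
$f{\left(a \right)} = 8$ ($f{\left(a \right)} = 2 \left(2 + \left(a - a\right)\right)^{2} = 2 \left(2 + 0\right)^{2} = 2 \cdot 2^{2} = 2 \cdot 4 = 8$)
$x{\left(K,z \right)} = 16 + 64 K + 64 z$ ($x{\left(K,z \right)} = 16 + 8 \left(8 K + 8 z\right) = 16 + \left(64 K + 64 z\right) = 16 + 64 K + 64 z$)
$x{\left(-68,35 \right)} - n = \left(16 + 64 \left(-68\right) + 64 \cdot 35\right) - 3984 = \left(16 - 4352 + 2240\right) - 3984 = -2096 - 3984 = -6080$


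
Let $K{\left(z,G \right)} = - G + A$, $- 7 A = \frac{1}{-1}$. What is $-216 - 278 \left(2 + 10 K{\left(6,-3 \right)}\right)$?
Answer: $- \frac{66564}{7} \approx -9509.1$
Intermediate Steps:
$A = \frac{1}{7}$ ($A = - \frac{1}{7 \left(-1\right)} = \left(- \frac{1}{7}\right) \left(-1\right) = \frac{1}{7} \approx 0.14286$)
$K{\left(z,G \right)} = \frac{1}{7} - G$ ($K{\left(z,G \right)} = - G + \frac{1}{7} = \frac{1}{7} - G$)
$-216 - 278 \left(2 + 10 K{\left(6,-3 \right)}\right) = -216 - 278 \left(2 + 10 \left(\frac{1}{7} - -3\right)\right) = -216 - 278 \left(2 + 10 \left(\frac{1}{7} + 3\right)\right) = -216 - 278 \left(2 + 10 \cdot \frac{22}{7}\right) = -216 - 278 \left(2 + \frac{220}{7}\right) = -216 - \frac{65052}{7} = - \frac{66564}{7}$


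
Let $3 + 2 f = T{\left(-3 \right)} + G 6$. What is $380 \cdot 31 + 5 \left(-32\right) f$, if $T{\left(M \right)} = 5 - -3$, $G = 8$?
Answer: $7540$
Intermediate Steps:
$T{\left(M \right)} = 8$ ($T{\left(M \right)} = 5 + 3 = 8$)
$f = \frac{53}{2}$ ($f = - \frac{3}{2} + \frac{8 + 8 \cdot 6}{2} = - \frac{3}{2} + \frac{8 + 48}{2} = - \frac{3}{2} + \frac{1}{2} \cdot 56 = - \frac{3}{2} + 28 = \frac{53}{2} \approx 26.5$)
$380 \cdot 31 + 5 \left(-32\right) f = 380 \cdot 31 + 5 \left(-32\right) \frac{53}{2} = 11780 - 4240 = 7540$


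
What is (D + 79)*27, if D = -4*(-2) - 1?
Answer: 2322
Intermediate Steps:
D = 7 (D = 8 - 1 = 7)
(D + 79)*27 = (7 + 79)*27 = 86*27 = 2322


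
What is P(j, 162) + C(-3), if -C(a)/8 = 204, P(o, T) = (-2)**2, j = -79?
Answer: -1628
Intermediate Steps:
P(o, T) = 4
C(a) = -1632 (C(a) = -8*204 = -1632)
P(j, 162) + C(-3) = 4 - 1632 = -1628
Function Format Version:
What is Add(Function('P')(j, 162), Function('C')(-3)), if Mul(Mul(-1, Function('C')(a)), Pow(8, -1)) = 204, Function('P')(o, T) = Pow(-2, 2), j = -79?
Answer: -1628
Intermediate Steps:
Function('P')(o, T) = 4
Function('C')(a) = -1632 (Function('C')(a) = Mul(-8, 204) = -1632)
Add(Function('P')(j, 162), Function('C')(-3)) = Add(4, -1632) = -1628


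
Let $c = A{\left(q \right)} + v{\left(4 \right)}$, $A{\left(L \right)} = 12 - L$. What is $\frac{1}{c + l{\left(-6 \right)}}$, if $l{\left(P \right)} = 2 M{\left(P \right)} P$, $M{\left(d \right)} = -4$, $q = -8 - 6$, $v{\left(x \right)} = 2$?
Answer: $\frac{1}{76} \approx 0.013158$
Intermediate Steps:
$q = -14$ ($q = -8 - 6 = -14$)
$l{\left(P \right)} = - 8 P$ ($l{\left(P \right)} = 2 \left(-4\right) P = - 8 P$)
$c = 28$ ($c = \left(12 - -14\right) + 2 = \left(12 + 14\right) + 2 = 26 + 2 = 28$)
$\frac{1}{c + l{\left(-6 \right)}} = \frac{1}{28 - -48} = \frac{1}{28 + 48} = \frac{1}{76}$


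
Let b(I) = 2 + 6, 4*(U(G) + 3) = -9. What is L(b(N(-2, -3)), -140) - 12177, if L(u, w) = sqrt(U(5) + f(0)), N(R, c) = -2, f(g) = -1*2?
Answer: -12177 + I*sqrt(29)/2 ≈ -12177.0 + 2.6926*I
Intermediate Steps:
f(g) = -2
U(G) = -21/4 (U(G) = -3 + (1/4)*(-9) = -3 - 9/4 = -21/4)
b(I) = 8
L(u, w) = I*sqrt(29)/2 (L(u, w) = sqrt(-21/4 - 2) = sqrt(-29/4) = I*sqrt(29)/2)
L(b(N(-2, -3)), -140) - 12177 = I*sqrt(29)/2 - 12177 = -12177 + I*sqrt(29)/2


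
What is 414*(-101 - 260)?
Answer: -149454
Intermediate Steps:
414*(-101 - 260) = 414*(-361) = -149454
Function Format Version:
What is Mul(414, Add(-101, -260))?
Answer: -149454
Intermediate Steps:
Mul(414, Add(-101, -260)) = Mul(414, -361) = -149454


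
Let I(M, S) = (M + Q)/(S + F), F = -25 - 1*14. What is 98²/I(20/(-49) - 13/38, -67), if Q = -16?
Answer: 1895560688/31189 ≈ 60777.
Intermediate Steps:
F = -39 (F = -25 - 14 = -39)
I(M, S) = (-16 + M)/(-39 + S) (I(M, S) = (M - 16)/(S - 39) = (-16 + M)/(-39 + S))
98²/I(20/(-49) - 13/38, -67) = 98²/(((-16 + (20/(-49) - 13/38))/(-39 - 67))) = 9604/(((-16 + (20*(-1/49) - 13*1/38))/(-106))) = 9604/((-(-16 + (-20/49 - 13/38))/106)) = 9604/((-(-16 - 1397/1862)/106)) = 9604/((-1/106*(-31189/1862))) = 9604/(31189/197372) = 9604*(197372/31189) = 1895560688/31189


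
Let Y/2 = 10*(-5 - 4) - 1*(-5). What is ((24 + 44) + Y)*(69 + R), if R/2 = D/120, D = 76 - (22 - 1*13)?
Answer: -71519/10 ≈ -7151.9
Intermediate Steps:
D = 67 (D = 76 - (22 - 13) = 76 - 1*9 = 76 - 9 = 67)
R = 67/60 (R = 2*(67/120) = 67/60 ≈ 1.1167)
Y = -170 (Y = 2*(10*(-5 - 4) - 1*(-5)) = 2*(10*(-9) + 5) = 2*(-90 + 5) = 2*(-85) = -170)
((24 + 44) + Y)*(69 + R) = ((24 + 44) - 170)*(69 + 67/60) = (68 - 170)*(4207/60) = -102*4207/60 = -71519/10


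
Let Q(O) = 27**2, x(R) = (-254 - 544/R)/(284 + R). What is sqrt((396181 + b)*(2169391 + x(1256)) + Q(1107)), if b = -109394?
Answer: sqrt(9092389204423509348210)/120890 ≈ 7.8877e+5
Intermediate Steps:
x(R) = (-254 - 544/R)/(284 + R)
Q(O) = 729
sqrt((396181 + b)*(2169391 + x(1256)) + Q(1107)) = sqrt((396181 - 109394)*(2169391 + 2*(-272 - 127*1256)/(1256*(284 + 1256))) + 729) = sqrt(286787*(2169391 + 2*(1/1256)*(-272 - 159512)/1540) + 729) = sqrt(286787*(2169391 + 2*(1/1256)*(1/1540)*(-159784)) + 729) = sqrt(286787*(2169391 - 19973/120890) + 729) = sqrt(286787*(262257658017/120890) + 729) = sqrt(75212086969721379/120890 + 729) = sqrt(75212087057850189/120890) = sqrt(9092389204423509348210)/120890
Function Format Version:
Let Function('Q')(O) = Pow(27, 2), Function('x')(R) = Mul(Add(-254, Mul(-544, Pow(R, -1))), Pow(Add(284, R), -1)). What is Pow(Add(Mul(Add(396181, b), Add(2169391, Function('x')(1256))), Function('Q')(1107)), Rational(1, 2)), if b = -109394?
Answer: Mul(Rational(1, 120890), Pow(9092389204423509348210, Rational(1, 2))) ≈ 7.8877e+5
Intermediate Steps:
Function('x')(R) = Mul(Pow(Add(284, R), -1), Add(-254, Mul(-544, Pow(R, -1))))
Function('Q')(O) = 729
Pow(Add(Mul(Add(396181, b), Add(2169391, Function('x')(1256))), Function('Q')(1107)), Rational(1, 2)) = Pow(Add(Mul(Add(396181, -109394), Add(2169391, Mul(2, Pow(1256, -1), Pow(Add(284, 1256), -1), Add(-272, Mul(-127, 1256))))), 729), Rational(1, 2)) = Pow(Add(Mul(286787, Add(2169391, Mul(2, Rational(1, 1256), Pow(1540, -1), Add(-272, -159512)))), 729), Rational(1, 2)) = Pow(Add(Mul(286787, Add(2169391, Mul(2, Rational(1, 1256), Rational(1, 1540), -159784))), 729), Rational(1, 2)) = Pow(Add(Mul(286787, Add(2169391, Rational(-19973, 120890))), 729), Rational(1, 2)) = Pow(Add(Mul(286787, Rational(262257658017, 120890)), 729), Rational(1, 2)) = Pow(Add(Rational(75212086969721379, 120890), 729), Rational(1, 2)) = Pow(Rational(75212087057850189, 120890), Rational(1, 2)) = Mul(Rational(1, 120890), Pow(9092389204423509348210, Rational(1, 2)))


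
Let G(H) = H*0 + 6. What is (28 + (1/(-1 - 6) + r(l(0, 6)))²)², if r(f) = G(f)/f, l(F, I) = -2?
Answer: 3444736/2401 ≈ 1434.7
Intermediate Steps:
G(H) = 6 (G(H) = 0 + 6 = 6)
r(f) = 6/f
(28 + (1/(-1 - 6) + r(l(0, 6)))²)² = (28 + (1/(-1 - 6) + 6/(-2))²)² = (28 + (1/(-7) + 6*(-½))²)² = (28 + (-⅐ - 3)²)² = (28 + (-22/7)²)² = (28 + 484/49)² = (1856/49)² = 3444736/2401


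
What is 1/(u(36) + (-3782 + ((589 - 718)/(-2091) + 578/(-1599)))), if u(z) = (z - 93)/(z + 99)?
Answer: -407745/1542385984 ≈ -0.00026436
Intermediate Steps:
u(z) = (-93 + z)/(99 + z)
1/(u(36) + (-3782 + ((589 - 718)/(-2091) + 578/(-1599)))) = 1/((-93 + 36)/(99 + 36) + (-3782 + ((589 - 718)/(-2091) + 578/(-1599)))) = 1/(-57/135 + (-3782 + (-129*(-1/2091) + 578*(-1/1599)))) = 1/((1/135)*(-57) + (-3782 + (43/697 - 578/1599))) = 1/(-19/45 + (-3782 - 8149/27183)) = 1/(-19/45 - 102814255/27183) = 1/(-1542385984/407745) = -407745/1542385984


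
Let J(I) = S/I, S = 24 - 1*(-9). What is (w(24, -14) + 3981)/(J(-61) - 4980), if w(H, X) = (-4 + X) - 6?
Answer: -80459/101271 ≈ -0.79449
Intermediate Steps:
S = 33 (S = 24 + 9 = 33)
J(I) = 33/I
w(H, X) = -10 + X
(w(24, -14) + 3981)/(J(-61) - 4980) = ((-10 - 14) + 3981)/(33/(-61) - 4980) = (-24 + 3981)/(33*(-1/61) - 4980) = 3957/(-33/61 - 4980) = 3957/(-303813/61) = 3957*(-61/303813) = -80459/101271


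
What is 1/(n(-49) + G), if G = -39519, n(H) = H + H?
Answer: -1/39617 ≈ -2.5242e-5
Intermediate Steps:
n(H) = 2*H
1/(n(-49) + G) = 1/(2*(-49) - 39519) = 1/(-98 - 39519) = 1/(-39617) = -1/39617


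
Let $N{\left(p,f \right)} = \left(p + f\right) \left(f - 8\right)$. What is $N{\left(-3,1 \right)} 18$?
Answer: $252$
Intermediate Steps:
$N{\left(p,f \right)} = \left(-8 + f\right) \left(f + p\right)$ ($N{\left(p,f \right)} = \left(f + p\right) \left(-8 + f\right) = \left(-8 + f\right) \left(f + p\right)$)
$N{\left(-3,1 \right)} 18 = \left(1^{2} - 8 - -24 + 1 \left(-3\right)\right) 18 = \left(1 - 8 + 24 - 3\right) 18 = 14 \cdot 18 = 252$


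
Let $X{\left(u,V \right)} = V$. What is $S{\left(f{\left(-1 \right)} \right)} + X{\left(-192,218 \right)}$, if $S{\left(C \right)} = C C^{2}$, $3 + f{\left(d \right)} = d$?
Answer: $154$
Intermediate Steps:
$f{\left(d \right)} = -3 + d$
$S{\left(C \right)} = C^{3}$
$S{\left(f{\left(-1 \right)} \right)} + X{\left(-192,218 \right)} = \left(-3 - 1\right)^{3} + 218 = \left(-4\right)^{3} + 218 = -64 + 218 = 154$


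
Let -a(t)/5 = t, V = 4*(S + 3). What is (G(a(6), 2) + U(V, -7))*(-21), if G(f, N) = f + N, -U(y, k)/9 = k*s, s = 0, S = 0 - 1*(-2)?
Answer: 588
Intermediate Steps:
S = 2 (S = 0 + 2 = 2)
V = 20 (V = 4*(2 + 3) = 4*5 = 20)
a(t) = -5*t
U(y, k) = 0 (U(y, k) = -9*k*0 = -9*0 = 0)
G(f, N) = N + f
(G(a(6), 2) + U(V, -7))*(-21) = ((2 - 5*6) + 0)*(-21) = ((2 - 30) + 0)*(-21) = (-28 + 0)*(-21) = -28*(-21) = 588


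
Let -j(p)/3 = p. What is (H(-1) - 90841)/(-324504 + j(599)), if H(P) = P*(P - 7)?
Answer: 90833/326301 ≈ 0.27837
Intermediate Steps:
j(p) = -3*p
H(P) = P*(-7 + P)
(H(-1) - 90841)/(-324504 + j(599)) = (-(-7 - 1) - 90841)/(-324504 - 3*599) = (-1*(-8) - 90841)/(-324504 - 1797) = (8 - 90841)/(-326301) = -90833*(-1/326301) = 90833/326301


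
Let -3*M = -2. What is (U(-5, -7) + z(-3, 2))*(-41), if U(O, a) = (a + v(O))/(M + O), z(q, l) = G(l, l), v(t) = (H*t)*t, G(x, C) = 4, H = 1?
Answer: 82/13 ≈ 6.3077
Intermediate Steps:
M = 2/3 (M = -1/3*(-2) = 2/3 ≈ 0.66667)
v(t) = t**2 (v(t) = (1*t)*t = t*t = t**2)
z(q, l) = 4
U(O, a) = (a + O**2)/(2/3 + O)
(U(-5, -7) + z(-3, 2))*(-41) = (3*(-7 + (-5)**2)/(2 + 3*(-5)) + 4)*(-41) = (3*(-7 + 25)/(2 - 15) + 4)*(-41) = (3*18/(-13) + 4)*(-41) = (3*(-1/13)*18 + 4)*(-41) = (-54/13 + 4)*(-41) = -2/13*(-41) = 82/13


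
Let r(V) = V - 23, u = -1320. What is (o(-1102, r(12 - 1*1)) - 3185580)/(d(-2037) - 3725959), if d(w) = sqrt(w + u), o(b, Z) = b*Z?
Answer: 5910034194702/6941385236519 + 4758534*I*sqrt(373)/6941385236519 ≈ 0.85142 + 1.324e-5*I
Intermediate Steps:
r(V) = -23 + V
o(b, Z) = Z*b
d(w) = sqrt(-1320 + w) (d(w) = sqrt(w - 1320) = sqrt(-1320 + w))
(o(-1102, r(12 - 1*1)) - 3185580)/(d(-2037) - 3725959) = ((-23 + (12 - 1*1))*(-1102) - 3185580)/(sqrt(-1320 - 2037) - 3725959) = ((-23 + (12 - 1))*(-1102) - 3185580)/(sqrt(-3357) - 3725959) = ((-23 + 11)*(-1102) - 3185580)/(3*I*sqrt(373) - 3725959) = (-12*(-1102) - 3185580)/(-3725959 + 3*I*sqrt(373)) = (13224 - 3185580)/(-3725959 + 3*I*sqrt(373)) = -3172356/(-3725959 + 3*I*sqrt(373))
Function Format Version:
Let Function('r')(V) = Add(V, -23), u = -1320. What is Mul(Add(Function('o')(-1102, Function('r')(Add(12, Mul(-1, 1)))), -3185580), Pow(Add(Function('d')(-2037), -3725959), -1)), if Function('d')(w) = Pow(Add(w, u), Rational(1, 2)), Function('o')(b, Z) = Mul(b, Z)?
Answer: Add(Rational(5910034194702, 6941385236519), Mul(Rational(4758534, 6941385236519), I, Pow(373, Rational(1, 2)))) ≈ Add(0.85142, Mul(1.3240e-5, I))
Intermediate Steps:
Function('r')(V) = Add(-23, V)
Function('o')(b, Z) = Mul(Z, b)
Function('d')(w) = Pow(Add(-1320, w), Rational(1, 2)) (Function('d')(w) = Pow(Add(w, -1320), Rational(1, 2)) = Pow(Add(-1320, w), Rational(1, 2)))
Mul(Add(Function('o')(-1102, Function('r')(Add(12, Mul(-1, 1)))), -3185580), Pow(Add(Function('d')(-2037), -3725959), -1)) = Mul(Add(Mul(Add(-23, Add(12, Mul(-1, 1))), -1102), -3185580), Pow(Add(Pow(Add(-1320, -2037), Rational(1, 2)), -3725959), -1)) = Mul(Add(Mul(Add(-23, Add(12, -1)), -1102), -3185580), Pow(Add(Pow(-3357, Rational(1, 2)), -3725959), -1)) = Mul(Add(Mul(Add(-23, 11), -1102), -3185580), Pow(Add(Mul(3, I, Pow(373, Rational(1, 2))), -3725959), -1)) = Mul(Add(Mul(-12, -1102), -3185580), Pow(Add(-3725959, Mul(3, I, Pow(373, Rational(1, 2)))), -1)) = Mul(Add(13224, -3185580), Pow(Add(-3725959, Mul(3, I, Pow(373, Rational(1, 2)))), -1)) = Mul(-3172356, Pow(Add(-3725959, Mul(3, I, Pow(373, Rational(1, 2)))), -1))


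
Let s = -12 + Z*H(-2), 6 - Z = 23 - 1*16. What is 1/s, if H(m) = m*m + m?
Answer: -1/14 ≈ -0.071429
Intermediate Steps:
Z = -1 (Z = 6 - (23 - 1*16) = 6 - (23 - 16) = 6 - 1*7 = 6 - 7 = -1)
H(m) = m + m**2 (H(m) = m**2 + m = m + m**2)
s = -14 (s = -12 - (-2)*(1 - 2) = -12 - (-2)*(-1) = -12 - 1*2 = -12 - 2 = -14)
1/s = 1/(-14) = -1/14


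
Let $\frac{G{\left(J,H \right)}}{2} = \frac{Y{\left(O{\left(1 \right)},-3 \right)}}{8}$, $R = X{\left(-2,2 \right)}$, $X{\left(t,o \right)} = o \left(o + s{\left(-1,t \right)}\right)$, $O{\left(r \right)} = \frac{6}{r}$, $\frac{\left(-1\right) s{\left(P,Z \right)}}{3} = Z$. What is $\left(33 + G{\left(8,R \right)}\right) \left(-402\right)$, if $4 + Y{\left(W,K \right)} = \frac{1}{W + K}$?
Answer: $- \frac{25795}{2} \approx -12898.0$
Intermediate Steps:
$s{\left(P,Z \right)} = - 3 Z$
$X{\left(t,o \right)} = o \left(o - 3 t\right)$
$R = 16$ ($R = 2 \left(2 - -6\right) = 2 \left(2 + 6\right) = 2 \cdot 8 = 16$)
$Y{\left(W,K \right)} = -4 + \frac{1}{K + W}$ ($Y{\left(W,K \right)} = -4 + \frac{1}{W + K} = -4 + \frac{1}{K + W}$)
$G{\left(J,H \right)} = - \frac{11}{12}$ ($G{\left(J,H \right)} = 2 \frac{\frac{1}{-3 + \frac{6}{1}} \left(1 - -12 - 4 \cdot \frac{6}{1}\right)}{8} = 2 \frac{1 + 12 - 4 \cdot 6 \cdot 1}{-3 + 6 \cdot 1} \cdot \frac{1}{8} = 2 \frac{1 + 12 - 24}{-3 + 6} \cdot \frac{1}{8} = 2 \frac{1 + 12 - 24}{3} \cdot \frac{1}{8} = 2 \cdot \frac{1}{3} \left(-11\right) \frac{1}{8} = 2 \left(\left(- \frac{11}{3}\right) \frac{1}{8}\right) = 2 \left(- \frac{11}{24}\right) = - \frac{11}{12}$)
$\left(33 + G{\left(8,R \right)}\right) \left(-402\right) = \left(33 - \frac{11}{12}\right) \left(-402\right) = \frac{385}{12} \left(-402\right) = - \frac{25795}{2}$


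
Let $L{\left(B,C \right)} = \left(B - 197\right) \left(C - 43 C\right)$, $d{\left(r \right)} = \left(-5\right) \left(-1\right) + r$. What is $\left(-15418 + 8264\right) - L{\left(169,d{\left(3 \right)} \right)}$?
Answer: $-16562$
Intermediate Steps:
$d{\left(r \right)} = 5 + r$
$L{\left(B,C \right)} = - 42 C \left(-197 + B\right)$ ($L{\left(B,C \right)} = \left(-197 + B\right) \left(- 42 C\right) = - 42 C \left(-197 + B\right)$)
$\left(-15418 + 8264\right) - L{\left(169,d{\left(3 \right)} \right)} = \left(-15418 + 8264\right) - 42 \left(5 + 3\right) \left(197 - 169\right) = -7154 - 42 \cdot 8 \left(197 - 169\right) = -7154 - 42 \cdot 8 \cdot 28 = -7154 - 9408 = -16562$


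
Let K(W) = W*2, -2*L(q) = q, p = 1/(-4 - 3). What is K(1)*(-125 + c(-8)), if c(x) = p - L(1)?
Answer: -1745/7 ≈ -249.29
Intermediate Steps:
p = -⅐ (p = 1/(-7) = -⅐ ≈ -0.14286)
L(q) = -q/2
c(x) = 5/14 (c(x) = -⅐ - (-1)/2 = -⅐ - 1*(-½) = -⅐ + ½ = 5/14)
K(W) = 2*W
K(1)*(-125 + c(-8)) = (2*1)*(-125 + 5/14) = 2*(-1745/14) = -1745/7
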